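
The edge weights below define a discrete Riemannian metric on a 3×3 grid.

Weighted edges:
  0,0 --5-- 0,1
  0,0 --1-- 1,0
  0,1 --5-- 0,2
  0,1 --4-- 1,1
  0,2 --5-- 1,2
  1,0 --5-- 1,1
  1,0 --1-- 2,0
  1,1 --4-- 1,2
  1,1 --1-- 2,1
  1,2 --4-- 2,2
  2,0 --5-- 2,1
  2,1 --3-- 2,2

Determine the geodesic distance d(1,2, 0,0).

Shortest path: 1,2 → 1,1 → 1,0 → 0,0, total weight = 10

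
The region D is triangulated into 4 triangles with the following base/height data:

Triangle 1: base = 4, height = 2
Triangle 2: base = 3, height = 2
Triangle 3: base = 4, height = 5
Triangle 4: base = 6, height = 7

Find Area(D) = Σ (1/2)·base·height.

(1/2)×4×2 + (1/2)×3×2 + (1/2)×4×5 + (1/2)×6×7 = 38.0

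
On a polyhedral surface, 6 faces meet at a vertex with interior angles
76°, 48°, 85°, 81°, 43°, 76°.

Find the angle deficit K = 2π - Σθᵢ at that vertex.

Sum of angles = 409°. K = 360° - 409° = -49° = -49π/180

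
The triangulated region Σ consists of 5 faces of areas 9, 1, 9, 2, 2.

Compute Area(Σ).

9 + 1 + 9 + 2 + 2 = 23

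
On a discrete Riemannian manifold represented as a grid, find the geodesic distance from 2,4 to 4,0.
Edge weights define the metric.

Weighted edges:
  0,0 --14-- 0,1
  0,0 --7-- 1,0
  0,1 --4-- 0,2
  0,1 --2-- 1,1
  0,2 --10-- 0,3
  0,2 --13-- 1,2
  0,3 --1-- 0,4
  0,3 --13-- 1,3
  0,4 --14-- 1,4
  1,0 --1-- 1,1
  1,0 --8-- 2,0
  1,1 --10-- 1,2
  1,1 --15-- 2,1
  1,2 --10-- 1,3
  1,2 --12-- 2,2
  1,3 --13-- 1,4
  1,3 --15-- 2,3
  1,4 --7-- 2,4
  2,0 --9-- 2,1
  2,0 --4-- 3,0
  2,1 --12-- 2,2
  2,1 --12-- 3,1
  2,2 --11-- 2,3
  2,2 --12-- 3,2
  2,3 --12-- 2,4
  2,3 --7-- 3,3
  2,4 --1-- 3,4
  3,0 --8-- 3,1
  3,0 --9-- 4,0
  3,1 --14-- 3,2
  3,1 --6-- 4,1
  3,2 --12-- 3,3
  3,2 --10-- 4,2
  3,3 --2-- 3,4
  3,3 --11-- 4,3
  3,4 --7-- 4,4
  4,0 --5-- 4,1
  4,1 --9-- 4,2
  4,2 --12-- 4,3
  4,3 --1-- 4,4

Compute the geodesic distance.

Shortest path: 2,4 → 3,4 → 4,4 → 4,3 → 4,2 → 4,1 → 4,0, total weight = 35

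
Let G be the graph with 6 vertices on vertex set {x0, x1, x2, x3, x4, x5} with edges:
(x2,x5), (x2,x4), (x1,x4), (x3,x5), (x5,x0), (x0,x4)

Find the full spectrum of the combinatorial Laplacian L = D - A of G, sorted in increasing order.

Degrees: deg(x0) = 2, deg(x1) = 1, deg(x2) = 2, deg(x3) = 1, deg(x4) = 3, deg(x5) = 3.
L = D − A with rows/columns ordered (x0, x1, x2, x3, x4, x5):
  [ 2,  0,  0,  0, -1, -1]
  [ 0,  1,  0,  0, -1,  0]
  [ 0,  0,  2,  0, -1, -1]
  [ 0,  0,  0,  1,  0, -1]
  [-1, -1, -1,  0,  3,  0]
  [-1,  0, -1, -1,  0,  3]
Characteristic polynomial: det(λI − L) = λ(λ² − 4λ + 2)(λ² − 6λ + 6)(λ − 2).
Roots: λ = 0; (λ² − 4λ + 2) = 0 ⇒ λ = 2 ± √2 ≈ 0.5858, 3.4142; (λ² − 6λ + 6) = 0 ⇒ λ = 3 ± √3 ≈ 1.2679, 4.7321; (λ − 2) = 0 ⇒ λ = 2.
(Check: the roots sum (with multiplicity) to 12, matching trace L = Σdeg = 2·6 = 12.)
Laplacian eigenvalues (increasing order): [0.0, 0.5858, 1.2679, 2.0, 3.4142, 4.7321]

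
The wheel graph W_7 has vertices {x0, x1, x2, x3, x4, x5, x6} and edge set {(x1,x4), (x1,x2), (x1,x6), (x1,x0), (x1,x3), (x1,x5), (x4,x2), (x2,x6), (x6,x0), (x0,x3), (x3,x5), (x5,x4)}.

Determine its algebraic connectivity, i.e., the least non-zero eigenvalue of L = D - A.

The wheel W_7 is the join K_1 ∨ C_6 (a hub joined to every vertex of a cycle of length 6). For a join G ∨ H (G on p vertices, H on q vertices) the Laplacian spectrum is 0, p+q, the eigenvalues of L(G) other than one 0 each shifted by +q, and the eigenvalues of L(H) other than one 0 each shifted by +p. With G = K_1 (p = 1, nothing left after dropping its 0) and H = C_6 (q = 6, eigenvalues 2 − 2cos(2πk/6), k = 0, …, 5; drop k = 0), the spectrum of W_7 is 0, 7, and 1 + (2 − 2cos(2πk/6)) = 3 − 2cos(2πk/6) for k = 1, …, 5:
k=1: 3 − 2cos(π/3) = 2.0; k=2: 3 − 2cos(2π/3) = 4.0; k=3: 3 − 2cos(π) = 5.0; k=4: 3 − 2cos(4π/3) = 4.0; k=5: 3 − 2cos(5π/3) = 2.0.
Laplacian eigenvalues: [0.0, 2.0, 2.0, 4.0, 4.0, 5.0, 7.0]. Algebraic connectivity (smallest non-zero eigenvalue) = 2.0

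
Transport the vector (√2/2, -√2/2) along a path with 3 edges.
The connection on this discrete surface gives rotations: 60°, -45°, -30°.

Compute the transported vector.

Total rotation: 60° + (-45°) + (-30°) = -15°. Final vector: (0.5000, -0.8660)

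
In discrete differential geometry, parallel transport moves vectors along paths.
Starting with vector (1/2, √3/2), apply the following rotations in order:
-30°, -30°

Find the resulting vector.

Total rotation: (-30°) + (-30°) = -60°. Final vector: (1, 0)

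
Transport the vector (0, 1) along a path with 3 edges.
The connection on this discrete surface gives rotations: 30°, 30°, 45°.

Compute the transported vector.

Total rotation: 30° + 30° + 45° = 105°. Final vector: (-0.9659, -0.2588)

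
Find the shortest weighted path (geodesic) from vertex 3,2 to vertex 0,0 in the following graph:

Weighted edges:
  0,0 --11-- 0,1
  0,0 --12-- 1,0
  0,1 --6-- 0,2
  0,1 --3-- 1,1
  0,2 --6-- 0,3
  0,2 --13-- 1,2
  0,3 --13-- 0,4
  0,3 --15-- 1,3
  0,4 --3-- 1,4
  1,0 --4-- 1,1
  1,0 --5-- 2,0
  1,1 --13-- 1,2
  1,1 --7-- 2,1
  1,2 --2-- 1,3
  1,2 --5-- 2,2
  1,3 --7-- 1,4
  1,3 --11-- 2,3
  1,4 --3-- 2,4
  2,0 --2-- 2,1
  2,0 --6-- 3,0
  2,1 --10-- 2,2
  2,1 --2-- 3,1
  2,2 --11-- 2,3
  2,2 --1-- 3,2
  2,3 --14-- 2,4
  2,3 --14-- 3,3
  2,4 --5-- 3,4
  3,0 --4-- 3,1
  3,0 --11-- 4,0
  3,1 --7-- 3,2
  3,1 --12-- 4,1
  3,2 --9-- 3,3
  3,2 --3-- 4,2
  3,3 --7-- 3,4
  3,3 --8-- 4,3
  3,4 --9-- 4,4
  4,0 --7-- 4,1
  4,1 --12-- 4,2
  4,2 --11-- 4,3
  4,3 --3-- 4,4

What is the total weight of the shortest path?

Shortest path: 3,2 → 3,1 → 2,1 → 2,0 → 1,0 → 0,0, total weight = 28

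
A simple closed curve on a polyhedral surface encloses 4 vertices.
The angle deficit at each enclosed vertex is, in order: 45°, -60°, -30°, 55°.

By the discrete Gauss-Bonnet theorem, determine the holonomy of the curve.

Holonomy = total enclosed curvature = 45° + (-60°) + (-30°) + 55° = 10°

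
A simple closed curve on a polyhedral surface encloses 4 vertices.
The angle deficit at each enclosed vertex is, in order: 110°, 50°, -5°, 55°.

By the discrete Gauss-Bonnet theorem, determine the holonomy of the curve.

Holonomy = total enclosed curvature = 110° + 50° + (-5°) + 55° = 210°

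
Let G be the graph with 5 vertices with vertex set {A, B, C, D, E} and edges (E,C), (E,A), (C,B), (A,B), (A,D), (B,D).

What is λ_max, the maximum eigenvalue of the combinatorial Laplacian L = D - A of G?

Degrees: deg(A) = 3, deg(B) = 3, deg(C) = 2, deg(D) = 2, deg(E) = 2.
L = D − A with rows/columns ordered (A, B, C, D, E):
  [ 3, -1,  0, -1, -1]
  [-1,  3, -1, -1,  0]
  [ 0, -1,  2,  0, -1]
  [-1, -1,  0,  2,  0]
  [-1,  0, -1,  0,  2]
Characteristic polynomial: det(λI − L) = λ(λ² − 5λ + 5)(λ² − 7λ + 11).
Roots: λ = 0; (λ² − 5λ + 5) = 0 ⇒ λ = (5 ± √5)/2 ≈ 1.382, 3.618; (λ² − 7λ + 11) = 0 ⇒ λ = (7 ± √5)/2 ≈ 2.382, 4.618.
(Check: the roots sum (with multiplicity) to 12, matching trace L = Σdeg = 2·6 = 12.)
Laplacian eigenvalues: [0.0, 1.382, 2.382, 3.618, 4.618]. Largest eigenvalue (spectral radius) = 4.618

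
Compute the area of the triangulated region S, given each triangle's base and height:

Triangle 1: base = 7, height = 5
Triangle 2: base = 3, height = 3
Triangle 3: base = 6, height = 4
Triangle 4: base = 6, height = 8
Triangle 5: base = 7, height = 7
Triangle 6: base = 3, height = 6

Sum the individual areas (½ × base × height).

(1/2)×7×5 + (1/2)×3×3 + (1/2)×6×4 + (1/2)×6×8 + (1/2)×7×7 + (1/2)×3×6 = 91.5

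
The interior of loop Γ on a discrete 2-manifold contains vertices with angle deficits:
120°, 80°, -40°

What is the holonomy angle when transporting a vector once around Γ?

Holonomy = total enclosed curvature = 120° + 80° + (-40°) = 160°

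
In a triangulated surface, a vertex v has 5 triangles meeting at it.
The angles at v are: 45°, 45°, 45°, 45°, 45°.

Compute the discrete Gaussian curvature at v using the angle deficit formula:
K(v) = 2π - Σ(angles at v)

Sum of angles = 225°. K = 360° - 225° = 135°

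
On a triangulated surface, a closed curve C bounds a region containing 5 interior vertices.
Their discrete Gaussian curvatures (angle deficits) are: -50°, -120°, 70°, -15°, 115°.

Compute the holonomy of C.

Holonomy = total enclosed curvature = (-50°) + (-120°) + 70° + (-15°) + 115° = 0°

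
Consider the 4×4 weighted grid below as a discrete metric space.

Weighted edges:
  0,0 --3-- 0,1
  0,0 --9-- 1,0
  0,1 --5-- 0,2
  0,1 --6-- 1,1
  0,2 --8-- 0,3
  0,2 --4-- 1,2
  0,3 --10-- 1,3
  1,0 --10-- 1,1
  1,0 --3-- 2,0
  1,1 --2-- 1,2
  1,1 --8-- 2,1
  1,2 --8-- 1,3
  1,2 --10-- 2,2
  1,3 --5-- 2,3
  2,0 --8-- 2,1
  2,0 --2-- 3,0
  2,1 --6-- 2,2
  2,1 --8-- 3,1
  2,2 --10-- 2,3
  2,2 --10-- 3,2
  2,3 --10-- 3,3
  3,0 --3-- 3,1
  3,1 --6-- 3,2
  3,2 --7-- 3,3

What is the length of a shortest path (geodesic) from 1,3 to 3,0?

Shortest path: 1,3 → 1,2 → 1,1 → 1,0 → 2,0 → 3,0, total weight = 25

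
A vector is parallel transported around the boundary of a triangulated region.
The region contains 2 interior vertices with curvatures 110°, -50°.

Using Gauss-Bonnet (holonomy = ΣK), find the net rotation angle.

Holonomy = total enclosed curvature = 110° + (-50°) = 60°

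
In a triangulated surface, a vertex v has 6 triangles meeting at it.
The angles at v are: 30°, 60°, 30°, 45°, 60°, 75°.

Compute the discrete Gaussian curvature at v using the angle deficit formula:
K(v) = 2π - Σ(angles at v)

Sum of angles = 300°. K = 360° - 300° = 60° = π/3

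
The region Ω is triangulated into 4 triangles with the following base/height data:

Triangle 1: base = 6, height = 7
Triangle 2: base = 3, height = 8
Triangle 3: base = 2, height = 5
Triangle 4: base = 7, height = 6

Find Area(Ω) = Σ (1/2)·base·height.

(1/2)×6×7 + (1/2)×3×8 + (1/2)×2×5 + (1/2)×7×6 = 59.0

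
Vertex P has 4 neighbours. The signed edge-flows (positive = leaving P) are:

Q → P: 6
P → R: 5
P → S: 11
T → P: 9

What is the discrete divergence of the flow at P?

Divergence = sum of outgoing flows = (-6) + 5 + 11 + (-9) = 1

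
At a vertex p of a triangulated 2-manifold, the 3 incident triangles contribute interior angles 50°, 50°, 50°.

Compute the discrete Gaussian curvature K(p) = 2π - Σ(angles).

Sum of angles = 150°. K = 360° - 150° = 210°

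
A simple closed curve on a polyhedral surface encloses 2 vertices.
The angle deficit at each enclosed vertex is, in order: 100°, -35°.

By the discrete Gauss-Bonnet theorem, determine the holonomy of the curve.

Holonomy = total enclosed curvature = 100° + (-35°) = 65°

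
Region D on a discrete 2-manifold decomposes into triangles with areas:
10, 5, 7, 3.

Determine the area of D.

10 + 5 + 7 + 3 = 25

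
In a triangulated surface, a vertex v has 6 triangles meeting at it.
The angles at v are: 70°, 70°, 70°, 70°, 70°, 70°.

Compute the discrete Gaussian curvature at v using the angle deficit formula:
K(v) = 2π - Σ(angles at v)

Sum of angles = 420°. K = 360° - 420° = -60° = -π/3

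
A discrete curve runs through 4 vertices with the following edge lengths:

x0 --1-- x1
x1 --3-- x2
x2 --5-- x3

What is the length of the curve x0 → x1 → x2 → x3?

Arc length = 1 + 3 + 5 = 9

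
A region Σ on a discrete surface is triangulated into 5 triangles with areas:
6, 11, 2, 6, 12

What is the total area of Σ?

6 + 11 + 2 + 6 + 12 = 37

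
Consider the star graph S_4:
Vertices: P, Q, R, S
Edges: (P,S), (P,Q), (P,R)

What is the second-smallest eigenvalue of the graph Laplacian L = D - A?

The star S_4 is the complete bipartite graph K_{1,3} (one hub of degree 3, 3 leaves of degree 1). The Laplacian spectrum of K_{p,q} is 0, p (multiplicity q−1), q (multiplicity p−1), p+q. With p = 1, q = 3: 0 once, 1 with multiplicity 2, and 4 once. (Check: trace L = sum of degrees = 6 = 2·1 + 4.)
Laplacian eigenvalues: [0.0, 1.0, 1.0, 4.0]. Algebraic connectivity (smallest non-zero eigenvalue) = 1.0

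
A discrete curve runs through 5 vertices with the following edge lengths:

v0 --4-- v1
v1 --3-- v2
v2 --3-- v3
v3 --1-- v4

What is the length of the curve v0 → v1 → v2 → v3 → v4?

Arc length = 4 + 3 + 3 + 1 = 11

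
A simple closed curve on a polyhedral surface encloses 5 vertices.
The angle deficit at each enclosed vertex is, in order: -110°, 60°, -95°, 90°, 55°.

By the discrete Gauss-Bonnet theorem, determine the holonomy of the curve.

Holonomy = total enclosed curvature = (-110°) + 60° + (-95°) + 90° + 55° = 0°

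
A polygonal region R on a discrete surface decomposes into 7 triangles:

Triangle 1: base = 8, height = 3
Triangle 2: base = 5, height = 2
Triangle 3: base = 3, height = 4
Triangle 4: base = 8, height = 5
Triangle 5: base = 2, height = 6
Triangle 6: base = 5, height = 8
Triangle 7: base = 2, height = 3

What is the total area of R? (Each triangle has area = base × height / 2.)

(1/2)×8×3 + (1/2)×5×2 + (1/2)×3×4 + (1/2)×8×5 + (1/2)×2×6 + (1/2)×5×8 + (1/2)×2×3 = 72.0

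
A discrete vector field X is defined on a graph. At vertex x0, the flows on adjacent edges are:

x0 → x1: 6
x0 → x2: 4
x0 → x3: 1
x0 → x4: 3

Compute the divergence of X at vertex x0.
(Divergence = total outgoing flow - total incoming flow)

Divergence = sum of outgoing flows = 6 + 4 + 1 + 3 = 14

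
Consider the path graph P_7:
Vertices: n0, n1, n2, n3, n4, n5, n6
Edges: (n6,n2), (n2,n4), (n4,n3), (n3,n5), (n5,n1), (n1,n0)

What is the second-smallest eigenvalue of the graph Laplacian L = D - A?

The path graph P_n has Laplacian eigenvalues λ_k = 2 − 2cos(kπ/n), k = 0, 1, …, n−1. Here n = 7:
k=0: 2 − 2cos(0) = 0.0; k=1: 2 − 2cos(π/7) = 0.1981; k=2: 2 − 2cos(2π/7) = 0.753; k=3: 2 − 2cos(3π/7) = 1.555; k=4: 2 − 2cos(4π/7) = 2.445; k=5: 2 − 2cos(5π/7) = 3.247; k=6: 2 − 2cos(6π/7) = 3.8019.
Laplacian eigenvalues: [0.0, 0.1981, 0.753, 1.555, 2.445, 3.247, 3.8019]. Algebraic connectivity (smallest non-zero eigenvalue) = 0.1981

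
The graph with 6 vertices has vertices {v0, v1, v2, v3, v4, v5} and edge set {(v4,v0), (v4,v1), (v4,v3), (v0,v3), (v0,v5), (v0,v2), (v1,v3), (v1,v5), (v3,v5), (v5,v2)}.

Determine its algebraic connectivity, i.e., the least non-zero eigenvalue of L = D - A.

Degrees: deg(v0) = 4, deg(v1) = 3, deg(v2) = 2, deg(v3) = 4, deg(v4) = 3, deg(v5) = 4.
L = D − A with rows/columns ordered (v0, v1, v2, v3, v4, v5):
  [ 4,  0, -1, -1, -1, -1]
  [ 0,  3,  0, -1, -1, -1]
  [-1,  0,  2,  0,  0, -1]
  [-1, -1,  0,  4, -1, -1]
  [-1, -1,  0, -1,  3,  0]
  [-1, -1, -1, -1,  0,  4]
Characteristic polynomial: det(λI − L) = λ(λ² − 7λ + 9)(λ² − 9λ + 19)(λ − 4).
Roots: λ = 0; (λ² − 7λ + 9) = 0 ⇒ λ = (7 ± √13)/2 ≈ 1.6972, 5.3028; (λ² − 9λ + 19) = 0 ⇒ λ = (9 ± √5)/2 ≈ 3.382, 5.618; (λ − 4) = 0 ⇒ λ = 4.
(Check: the roots sum (with multiplicity) to 20, matching trace L = Σdeg = 2·10 = 20.)
Laplacian eigenvalues: [0.0, 1.6972, 3.382, 4.0, 5.3028, 5.618]. Algebraic connectivity (smallest non-zero eigenvalue) = 1.6972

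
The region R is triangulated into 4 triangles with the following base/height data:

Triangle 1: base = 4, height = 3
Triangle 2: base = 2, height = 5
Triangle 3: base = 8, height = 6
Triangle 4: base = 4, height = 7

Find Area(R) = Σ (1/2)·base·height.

(1/2)×4×3 + (1/2)×2×5 + (1/2)×8×6 + (1/2)×4×7 = 49.0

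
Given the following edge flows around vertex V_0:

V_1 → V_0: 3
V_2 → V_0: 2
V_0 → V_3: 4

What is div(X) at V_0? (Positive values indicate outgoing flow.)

Divergence = sum of outgoing flows = (-3) + (-2) + 4 = -1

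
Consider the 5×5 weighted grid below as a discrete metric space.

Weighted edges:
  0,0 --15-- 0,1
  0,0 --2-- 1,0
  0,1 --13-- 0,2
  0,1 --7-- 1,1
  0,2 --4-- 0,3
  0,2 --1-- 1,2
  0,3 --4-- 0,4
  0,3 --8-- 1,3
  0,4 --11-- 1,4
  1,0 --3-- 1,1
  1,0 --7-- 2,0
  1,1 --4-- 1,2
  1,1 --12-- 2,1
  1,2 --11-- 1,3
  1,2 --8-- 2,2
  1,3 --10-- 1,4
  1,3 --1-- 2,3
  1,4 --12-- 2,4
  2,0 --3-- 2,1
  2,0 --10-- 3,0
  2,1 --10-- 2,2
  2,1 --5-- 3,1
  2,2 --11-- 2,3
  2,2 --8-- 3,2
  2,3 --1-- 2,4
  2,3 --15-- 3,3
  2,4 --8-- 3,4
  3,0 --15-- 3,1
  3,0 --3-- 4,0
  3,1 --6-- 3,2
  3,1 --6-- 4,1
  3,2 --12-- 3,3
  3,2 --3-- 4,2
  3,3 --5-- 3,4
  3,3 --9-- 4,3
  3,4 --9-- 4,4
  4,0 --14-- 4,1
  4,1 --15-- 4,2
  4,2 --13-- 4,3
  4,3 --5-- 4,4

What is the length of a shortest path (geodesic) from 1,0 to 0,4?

Shortest path: 1,0 → 1,1 → 1,2 → 0,2 → 0,3 → 0,4, total weight = 16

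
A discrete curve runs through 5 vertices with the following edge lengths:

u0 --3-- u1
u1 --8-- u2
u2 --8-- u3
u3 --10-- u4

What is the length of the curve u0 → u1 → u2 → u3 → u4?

Arc length = 3 + 8 + 8 + 10 = 29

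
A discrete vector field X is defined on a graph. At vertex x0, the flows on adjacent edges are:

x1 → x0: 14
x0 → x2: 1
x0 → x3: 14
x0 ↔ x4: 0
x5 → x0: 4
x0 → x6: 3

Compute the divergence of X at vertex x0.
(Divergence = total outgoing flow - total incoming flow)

Divergence = sum of outgoing flows = (-14) + 1 + 14 + 0 + (-4) + 3 = 0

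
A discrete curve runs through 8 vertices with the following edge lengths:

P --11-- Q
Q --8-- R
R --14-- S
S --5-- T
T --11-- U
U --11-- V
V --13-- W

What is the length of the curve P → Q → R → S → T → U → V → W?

Arc length = 11 + 8 + 14 + 5 + 11 + 11 + 13 = 73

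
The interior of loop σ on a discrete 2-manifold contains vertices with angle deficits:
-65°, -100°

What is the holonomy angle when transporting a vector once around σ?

Holonomy = total enclosed curvature = (-65°) + (-100°) = -165°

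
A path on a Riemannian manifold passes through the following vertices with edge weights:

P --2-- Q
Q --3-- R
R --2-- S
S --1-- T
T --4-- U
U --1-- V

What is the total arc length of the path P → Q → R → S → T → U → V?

Arc length = 2 + 3 + 2 + 1 + 4 + 1 = 13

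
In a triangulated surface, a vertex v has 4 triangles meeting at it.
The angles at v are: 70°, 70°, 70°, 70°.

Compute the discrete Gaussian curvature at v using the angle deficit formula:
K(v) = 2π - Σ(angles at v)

Sum of angles = 280°. K = 360° - 280° = 80°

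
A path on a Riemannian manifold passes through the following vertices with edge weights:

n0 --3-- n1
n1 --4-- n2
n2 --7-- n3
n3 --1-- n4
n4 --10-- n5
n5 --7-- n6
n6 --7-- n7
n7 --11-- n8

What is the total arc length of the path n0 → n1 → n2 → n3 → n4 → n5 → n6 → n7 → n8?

Arc length = 3 + 4 + 7 + 1 + 10 + 7 + 7 + 11 = 50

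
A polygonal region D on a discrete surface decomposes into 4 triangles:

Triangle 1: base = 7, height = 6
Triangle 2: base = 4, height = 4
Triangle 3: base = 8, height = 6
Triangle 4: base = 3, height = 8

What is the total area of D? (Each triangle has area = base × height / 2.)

(1/2)×7×6 + (1/2)×4×4 + (1/2)×8×6 + (1/2)×3×8 = 65.0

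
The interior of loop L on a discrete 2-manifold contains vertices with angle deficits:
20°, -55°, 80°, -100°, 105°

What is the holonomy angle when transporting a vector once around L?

Holonomy = total enclosed curvature = 20° + (-55°) + 80° + (-100°) + 105° = 50°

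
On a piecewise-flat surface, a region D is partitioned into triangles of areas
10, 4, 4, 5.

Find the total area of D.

10 + 4 + 4 + 5 = 23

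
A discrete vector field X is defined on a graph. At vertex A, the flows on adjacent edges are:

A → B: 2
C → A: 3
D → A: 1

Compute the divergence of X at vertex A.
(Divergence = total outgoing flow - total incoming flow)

Divergence = sum of outgoing flows = 2 + (-3) + (-1) = -2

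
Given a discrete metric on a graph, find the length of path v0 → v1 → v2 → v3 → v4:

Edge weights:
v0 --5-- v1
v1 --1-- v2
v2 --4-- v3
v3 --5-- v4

Arc length = 5 + 1 + 4 + 5 = 15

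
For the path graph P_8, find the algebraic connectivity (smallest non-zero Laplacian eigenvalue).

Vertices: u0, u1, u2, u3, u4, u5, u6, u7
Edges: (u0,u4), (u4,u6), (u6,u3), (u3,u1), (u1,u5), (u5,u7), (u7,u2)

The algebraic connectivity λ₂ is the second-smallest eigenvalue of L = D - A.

The path graph P_n has Laplacian eigenvalues λ_k = 2 − 2cos(kπ/n), k = 0, 1, …, n−1. Here n = 8:
k=0: 2 − 2cos(0) = 0.0; k=1: 2 − 2cos(π/8) = 0.1522; k=2: 2 − 2cos(π/4) = 0.5858; k=3: 2 − 2cos(3π/8) = 1.2346; k=4: 2 − 2cos(π/2) = 2.0; k=5: 2 − 2cos(5π/8) = 2.7654; k=6: 2 − 2cos(3π/4) = 3.4142; k=7: 2 − 2cos(7π/8) = 3.8478.
Laplacian eigenvalues: [0.0, 0.1522, 0.5858, 1.2346, 2.0, 2.7654, 3.4142, 3.8478]. Algebraic connectivity (smallest non-zero eigenvalue) = 0.1522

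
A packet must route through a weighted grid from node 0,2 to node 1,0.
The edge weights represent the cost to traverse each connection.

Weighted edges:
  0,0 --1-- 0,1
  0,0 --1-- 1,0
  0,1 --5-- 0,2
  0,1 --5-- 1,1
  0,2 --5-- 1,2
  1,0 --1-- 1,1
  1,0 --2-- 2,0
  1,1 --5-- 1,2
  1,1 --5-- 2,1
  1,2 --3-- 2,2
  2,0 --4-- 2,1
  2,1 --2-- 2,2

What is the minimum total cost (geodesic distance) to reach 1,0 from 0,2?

Shortest path: 0,2 → 0,1 → 0,0 → 1,0, total weight = 7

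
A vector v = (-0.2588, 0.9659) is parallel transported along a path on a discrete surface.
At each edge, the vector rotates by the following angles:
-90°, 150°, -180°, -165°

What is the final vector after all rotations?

Total rotation: (-90°) + 150° + (-180°) + (-165°) = -285° ≡ 75° (mod 360°). Final vector: (-1, 0)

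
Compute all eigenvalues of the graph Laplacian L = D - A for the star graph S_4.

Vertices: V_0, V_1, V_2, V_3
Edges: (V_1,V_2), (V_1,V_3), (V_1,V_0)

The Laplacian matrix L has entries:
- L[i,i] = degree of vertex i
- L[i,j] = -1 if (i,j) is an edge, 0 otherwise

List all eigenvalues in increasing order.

The star S_4 is the complete bipartite graph K_{1,3} (one hub of degree 3, 3 leaves of degree 1). The Laplacian spectrum of K_{p,q} is 0, p (multiplicity q−1), q (multiplicity p−1), p+q. With p = 1, q = 3: 0 once, 1 with multiplicity 2, and 4 once. (Check: trace L = sum of degrees = 6 = 2·1 + 4.)
Laplacian eigenvalues (increasing order): [0.0, 1.0, 1.0, 4.0]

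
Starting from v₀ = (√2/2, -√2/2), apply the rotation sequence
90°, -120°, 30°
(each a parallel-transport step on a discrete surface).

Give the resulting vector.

Total rotation: 90° + (-120°) + 30° = 0°. Final vector: (0.7071, -0.7071)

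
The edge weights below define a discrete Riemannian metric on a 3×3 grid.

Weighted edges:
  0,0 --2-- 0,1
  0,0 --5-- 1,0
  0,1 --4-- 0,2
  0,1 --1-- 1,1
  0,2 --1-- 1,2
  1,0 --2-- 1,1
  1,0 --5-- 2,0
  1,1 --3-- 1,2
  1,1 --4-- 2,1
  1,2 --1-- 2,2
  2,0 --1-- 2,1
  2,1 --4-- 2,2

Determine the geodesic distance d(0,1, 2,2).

Shortest path: 0,1 → 1,1 → 1,2 → 2,2, total weight = 5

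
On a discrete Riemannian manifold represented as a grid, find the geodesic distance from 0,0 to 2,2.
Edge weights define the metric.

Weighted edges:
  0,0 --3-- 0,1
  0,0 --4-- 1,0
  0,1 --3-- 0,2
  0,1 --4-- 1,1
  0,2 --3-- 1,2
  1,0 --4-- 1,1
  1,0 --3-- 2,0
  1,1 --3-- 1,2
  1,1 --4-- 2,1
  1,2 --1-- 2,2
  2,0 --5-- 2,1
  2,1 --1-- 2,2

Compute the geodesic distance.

Shortest path: 0,0 → 0,1 → 0,2 → 1,2 → 2,2, total weight = 10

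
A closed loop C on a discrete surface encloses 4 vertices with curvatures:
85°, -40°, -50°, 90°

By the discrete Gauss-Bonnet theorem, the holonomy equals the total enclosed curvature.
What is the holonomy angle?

Holonomy = total enclosed curvature = 85° + (-40°) + (-50°) + 90° = 85°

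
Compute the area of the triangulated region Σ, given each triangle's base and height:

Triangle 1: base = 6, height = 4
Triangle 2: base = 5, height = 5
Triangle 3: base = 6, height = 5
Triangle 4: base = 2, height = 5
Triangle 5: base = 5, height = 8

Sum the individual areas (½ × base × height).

(1/2)×6×4 + (1/2)×5×5 + (1/2)×6×5 + (1/2)×2×5 + (1/2)×5×8 = 64.5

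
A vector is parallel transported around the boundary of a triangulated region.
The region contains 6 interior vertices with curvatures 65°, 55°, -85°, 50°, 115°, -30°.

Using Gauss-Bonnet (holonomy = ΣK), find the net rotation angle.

Holonomy = total enclosed curvature = 65° + 55° + (-85°) + 50° + 115° + (-30°) = 170°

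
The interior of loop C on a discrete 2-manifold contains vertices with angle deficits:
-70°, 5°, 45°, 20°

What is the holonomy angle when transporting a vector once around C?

Holonomy = total enclosed curvature = (-70°) + 5° + 45° + 20° = 0°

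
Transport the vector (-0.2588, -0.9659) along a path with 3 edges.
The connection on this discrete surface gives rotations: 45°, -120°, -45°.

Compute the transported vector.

Total rotation: 45° + (-120°) + (-45°) = -120°. Final vector: (-0.7071, 0.7071)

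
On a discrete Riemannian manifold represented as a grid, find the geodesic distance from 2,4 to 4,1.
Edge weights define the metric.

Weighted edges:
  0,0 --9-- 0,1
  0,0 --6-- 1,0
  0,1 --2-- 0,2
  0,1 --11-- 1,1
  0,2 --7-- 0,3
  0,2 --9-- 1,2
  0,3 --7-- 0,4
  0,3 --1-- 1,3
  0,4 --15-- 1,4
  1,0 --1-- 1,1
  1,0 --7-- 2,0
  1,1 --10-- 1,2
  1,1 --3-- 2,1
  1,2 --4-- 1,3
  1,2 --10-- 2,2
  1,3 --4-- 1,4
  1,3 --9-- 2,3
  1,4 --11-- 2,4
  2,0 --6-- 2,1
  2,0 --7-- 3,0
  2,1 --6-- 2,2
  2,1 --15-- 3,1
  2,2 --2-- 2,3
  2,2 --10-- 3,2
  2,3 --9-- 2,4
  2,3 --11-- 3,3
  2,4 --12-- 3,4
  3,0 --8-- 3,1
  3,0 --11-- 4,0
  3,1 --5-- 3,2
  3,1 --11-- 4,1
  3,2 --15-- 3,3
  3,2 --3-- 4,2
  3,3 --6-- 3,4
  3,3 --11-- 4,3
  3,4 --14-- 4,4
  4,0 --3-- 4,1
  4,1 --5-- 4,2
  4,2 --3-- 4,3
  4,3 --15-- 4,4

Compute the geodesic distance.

Shortest path: 2,4 → 2,3 → 2,2 → 3,2 → 4,2 → 4,1, total weight = 29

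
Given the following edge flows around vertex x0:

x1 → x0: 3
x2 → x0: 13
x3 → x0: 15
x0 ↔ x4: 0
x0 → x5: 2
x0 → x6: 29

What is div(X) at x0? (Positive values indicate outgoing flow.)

Divergence = sum of outgoing flows = (-3) + (-13) + (-15) + 0 + 2 + 29 = 0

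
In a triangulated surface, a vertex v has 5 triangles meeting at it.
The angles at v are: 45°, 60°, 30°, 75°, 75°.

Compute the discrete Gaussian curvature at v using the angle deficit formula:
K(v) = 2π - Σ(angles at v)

Sum of angles = 285°. K = 360° - 285° = 75°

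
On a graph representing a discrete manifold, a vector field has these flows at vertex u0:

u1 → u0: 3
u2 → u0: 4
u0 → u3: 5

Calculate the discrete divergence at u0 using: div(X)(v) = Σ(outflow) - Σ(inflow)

Divergence = sum of outgoing flows = (-3) + (-4) + 5 = -2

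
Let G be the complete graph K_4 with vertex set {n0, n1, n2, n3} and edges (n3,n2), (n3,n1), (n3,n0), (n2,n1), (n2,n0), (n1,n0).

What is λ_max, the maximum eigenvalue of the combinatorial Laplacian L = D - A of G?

For the complete graph K_n, L = nI − J (J = all-ones matrix). J has eigenvalues n (once, eigenvector 𝟙) and 0 (multiplicity n−1), so L has eigenvalues 0 (once) and n (multiplicity n−1). Here n = 4: eigenvalue 0 once and 4 with multiplicity 3.
Laplacian eigenvalues: [0.0, 4.0, 4.0, 4.0]. Largest eigenvalue (spectral radius) = 4.0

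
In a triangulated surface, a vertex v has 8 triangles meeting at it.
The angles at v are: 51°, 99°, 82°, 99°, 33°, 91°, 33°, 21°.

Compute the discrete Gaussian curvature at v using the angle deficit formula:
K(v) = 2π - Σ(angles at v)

Sum of angles = 509°. K = 360° - 509° = -149° = -149π/180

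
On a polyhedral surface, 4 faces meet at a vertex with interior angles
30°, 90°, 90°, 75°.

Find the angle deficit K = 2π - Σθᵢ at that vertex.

Sum of angles = 285°. K = 360° - 285° = 75° = 5π/12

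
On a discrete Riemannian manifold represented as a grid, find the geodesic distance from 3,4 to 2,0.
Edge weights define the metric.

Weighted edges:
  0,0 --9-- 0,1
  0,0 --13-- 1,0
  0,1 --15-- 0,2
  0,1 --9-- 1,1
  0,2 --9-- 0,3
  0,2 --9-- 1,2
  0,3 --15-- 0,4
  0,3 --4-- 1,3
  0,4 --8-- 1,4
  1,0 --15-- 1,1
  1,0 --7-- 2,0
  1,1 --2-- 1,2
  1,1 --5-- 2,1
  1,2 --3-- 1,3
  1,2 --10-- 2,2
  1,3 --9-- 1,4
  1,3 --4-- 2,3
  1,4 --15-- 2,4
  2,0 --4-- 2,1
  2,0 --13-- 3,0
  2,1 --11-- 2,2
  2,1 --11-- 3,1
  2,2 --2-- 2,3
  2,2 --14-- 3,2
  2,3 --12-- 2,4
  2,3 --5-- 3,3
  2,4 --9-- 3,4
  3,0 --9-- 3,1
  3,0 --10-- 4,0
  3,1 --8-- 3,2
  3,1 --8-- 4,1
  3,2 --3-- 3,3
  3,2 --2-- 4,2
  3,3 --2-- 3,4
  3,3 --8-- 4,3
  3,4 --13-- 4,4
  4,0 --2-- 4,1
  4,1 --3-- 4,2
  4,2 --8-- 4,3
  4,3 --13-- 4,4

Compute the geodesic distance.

Shortest path: 3,4 → 3,3 → 2,3 → 2,2 → 2,1 → 2,0, total weight = 24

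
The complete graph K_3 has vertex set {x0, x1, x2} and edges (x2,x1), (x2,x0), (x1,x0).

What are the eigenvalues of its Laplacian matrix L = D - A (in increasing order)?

For the complete graph K_n, L = nI − J (J = all-ones matrix). J has eigenvalues n (once, eigenvector 𝟙) and 0 (multiplicity n−1), so L has eigenvalues 0 (once) and n (multiplicity n−1). Here n = 3: eigenvalue 0 once and 3 with multiplicity 2.
Laplacian eigenvalues (increasing order): [0.0, 3.0, 3.0]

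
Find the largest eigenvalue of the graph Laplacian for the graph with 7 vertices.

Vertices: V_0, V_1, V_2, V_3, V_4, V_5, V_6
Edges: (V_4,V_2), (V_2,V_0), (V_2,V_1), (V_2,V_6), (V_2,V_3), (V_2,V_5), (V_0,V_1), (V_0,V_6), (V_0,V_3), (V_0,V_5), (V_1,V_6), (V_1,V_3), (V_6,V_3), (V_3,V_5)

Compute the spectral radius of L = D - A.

Degrees: deg(V_0) = 5, deg(V_1) = 4, deg(V_2) = 6, deg(V_3) = 5, deg(V_4) = 1, deg(V_5) = 3, deg(V_6) = 4.
L = D − A with rows/columns ordered (V_0, V_1, V_2, V_3, V_4, V_5, V_6):
  [ 5, -1, -1, -1,  0, -1, -1]
  [-1,  4, -1, -1,  0,  0, -1]
  [-1, -1,  6, -1, -1, -1, -1]
  [-1, -1, -1,  5,  0, -1, -1]
  [ 0,  0, -1,  0,  1,  0,  0]
  [-1,  0, -1, -1,  0,  3,  0]
  [-1, -1, -1, -1,  0,  0,  4]
Characteristic polynomial: det(λI − L) = λ(λ − 1)(λ − 3)(λ − 5)(λ − 6)²(λ − 7).
Roots: λ = 0; (λ − 1) = 0 ⇒ λ = 1; (λ − 3) = 0 ⇒ λ = 3; (λ − 5) = 0 ⇒ λ = 5; (λ − 6) = 0 ⇒ λ = 6 (multiplicity 2); (λ − 7) = 0 ⇒ λ = 7.
(Check: the roots sum (with multiplicity) to 28, matching trace L = Σdeg = 2·14 = 28.)
Laplacian eigenvalues: [0.0, 1.0, 3.0, 5.0, 6.0, 6.0, 7.0]. Largest eigenvalue (spectral radius) = 7.0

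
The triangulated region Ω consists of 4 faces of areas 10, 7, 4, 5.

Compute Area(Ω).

10 + 7 + 4 + 5 = 26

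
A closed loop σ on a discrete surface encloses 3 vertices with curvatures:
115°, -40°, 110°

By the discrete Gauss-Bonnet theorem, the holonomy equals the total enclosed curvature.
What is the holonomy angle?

Holonomy = total enclosed curvature = 115° + (-40°) + 110° = 185°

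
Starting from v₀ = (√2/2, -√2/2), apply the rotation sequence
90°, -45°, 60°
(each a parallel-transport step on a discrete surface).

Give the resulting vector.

Total rotation: 90° + (-45°) + 60° = 105°. Final vector: (0.5000, 0.8660)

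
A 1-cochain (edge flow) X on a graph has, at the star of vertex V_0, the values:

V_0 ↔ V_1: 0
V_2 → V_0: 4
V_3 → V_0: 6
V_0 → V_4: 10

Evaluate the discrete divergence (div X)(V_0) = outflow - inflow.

Divergence = sum of outgoing flows = 0 + (-4) + (-6) + 10 = 0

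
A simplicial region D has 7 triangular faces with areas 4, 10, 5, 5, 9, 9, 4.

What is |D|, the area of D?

4 + 10 + 5 + 5 + 9 + 9 + 4 = 46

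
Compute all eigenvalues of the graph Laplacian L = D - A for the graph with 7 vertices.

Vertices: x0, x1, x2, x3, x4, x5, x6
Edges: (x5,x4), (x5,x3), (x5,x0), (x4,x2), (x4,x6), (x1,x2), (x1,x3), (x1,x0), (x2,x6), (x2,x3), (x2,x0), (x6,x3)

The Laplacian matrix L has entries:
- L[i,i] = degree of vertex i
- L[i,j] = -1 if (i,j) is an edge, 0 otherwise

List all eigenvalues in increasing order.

Degrees: deg(x0) = 3, deg(x1) = 3, deg(x2) = 5, deg(x3) = 4, deg(x4) = 3, deg(x5) = 3, deg(x6) = 3.
L = D − A with rows/columns ordered (x0, x1, x2, x3, x4, x5, x6):
  [ 3, -1, -1,  0,  0, -1,  0]
  [-1,  3, -1, -1,  0,  0,  0]
  [-1, -1,  5, -1, -1,  0, -1]
  [ 0, -1, -1,  4,  0, -1, -1]
  [ 0,  0, -1,  0,  3, -1, -1]
  [-1,  0,  0, -1, -1,  3,  0]
  [ 0,  0, -1, -1, -1,  0,  3]
Characteristic polynomial: det(λI − L) = λ(λ − 2)(λ² − 8λ + 14)(λ² − 10λ + 23)(λ − 4).
Roots: λ = 0; (λ − 2) = 0 ⇒ λ = 2; (λ² − 8λ + 14) = 0 ⇒ λ = 4 ± √2 ≈ 2.5858, 5.4142; (λ² − 10λ + 23) = 0 ⇒ λ = 5 ± √2 ≈ 3.5858, 6.4142; (λ − 4) = 0 ⇒ λ = 4.
(Check: the roots sum (with multiplicity) to 24, matching trace L = Σdeg = 2·12 = 24.)
Laplacian eigenvalues (increasing order): [0.0, 2.0, 2.5858, 3.5858, 4.0, 5.4142, 6.4142]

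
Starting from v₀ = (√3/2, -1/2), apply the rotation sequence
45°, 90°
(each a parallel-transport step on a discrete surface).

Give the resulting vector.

Total rotation: 45° + 90° = 135°. Final vector: (-0.2588, 0.9659)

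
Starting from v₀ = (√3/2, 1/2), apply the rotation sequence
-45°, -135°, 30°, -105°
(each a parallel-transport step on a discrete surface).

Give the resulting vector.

Total rotation: (-45°) + (-135°) + 30° + (-105°) = -255° ≡ 105° (mod 360°). Final vector: (-0.7071, 0.7071)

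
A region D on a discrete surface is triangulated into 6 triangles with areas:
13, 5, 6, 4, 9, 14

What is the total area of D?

13 + 5 + 6 + 4 + 9 + 14 = 51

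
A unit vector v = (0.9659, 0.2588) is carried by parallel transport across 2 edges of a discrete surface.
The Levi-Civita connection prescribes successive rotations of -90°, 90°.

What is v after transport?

Total rotation: (-90°) + 90° = 0°. Final vector: (0.9659, 0.2588)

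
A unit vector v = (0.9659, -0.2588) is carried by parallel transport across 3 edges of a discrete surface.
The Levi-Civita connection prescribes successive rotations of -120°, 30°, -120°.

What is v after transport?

Total rotation: (-120°) + 30° + (-120°) = -210° ≡ 150° (mod 360°). Final vector: (-0.7071, 0.7071)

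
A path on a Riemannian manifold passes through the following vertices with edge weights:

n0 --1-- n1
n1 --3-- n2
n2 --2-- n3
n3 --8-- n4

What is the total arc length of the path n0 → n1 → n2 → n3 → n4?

Arc length = 1 + 3 + 2 + 8 = 14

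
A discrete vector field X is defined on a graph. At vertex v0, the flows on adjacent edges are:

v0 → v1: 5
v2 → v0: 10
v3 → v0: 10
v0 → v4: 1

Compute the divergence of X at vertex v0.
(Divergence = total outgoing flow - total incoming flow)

Divergence = sum of outgoing flows = 5 + (-10) + (-10) + 1 = -14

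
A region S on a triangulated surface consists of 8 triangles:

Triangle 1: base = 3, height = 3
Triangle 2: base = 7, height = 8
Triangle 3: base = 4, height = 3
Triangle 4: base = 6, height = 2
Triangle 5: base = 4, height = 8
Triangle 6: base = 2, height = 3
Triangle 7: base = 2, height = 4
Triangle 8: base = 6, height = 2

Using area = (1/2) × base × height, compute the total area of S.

(1/2)×3×3 + (1/2)×7×8 + (1/2)×4×3 + (1/2)×6×2 + (1/2)×4×8 + (1/2)×2×3 + (1/2)×2×4 + (1/2)×6×2 = 73.5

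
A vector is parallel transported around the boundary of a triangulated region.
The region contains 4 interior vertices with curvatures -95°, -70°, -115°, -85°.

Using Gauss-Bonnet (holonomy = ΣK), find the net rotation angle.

Holonomy = total enclosed curvature = (-95°) + (-70°) + (-115°) + (-85°) = -365°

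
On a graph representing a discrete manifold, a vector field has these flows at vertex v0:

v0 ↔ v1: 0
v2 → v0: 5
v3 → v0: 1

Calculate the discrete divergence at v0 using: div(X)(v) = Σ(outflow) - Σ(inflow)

Divergence = sum of outgoing flows = 0 + (-5) + (-1) = -6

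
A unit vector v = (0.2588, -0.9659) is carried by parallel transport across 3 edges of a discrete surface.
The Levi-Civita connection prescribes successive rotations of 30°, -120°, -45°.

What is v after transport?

Total rotation: 30° + (-120°) + (-45°) = -135°. Final vector: (-0.8660, 0.5000)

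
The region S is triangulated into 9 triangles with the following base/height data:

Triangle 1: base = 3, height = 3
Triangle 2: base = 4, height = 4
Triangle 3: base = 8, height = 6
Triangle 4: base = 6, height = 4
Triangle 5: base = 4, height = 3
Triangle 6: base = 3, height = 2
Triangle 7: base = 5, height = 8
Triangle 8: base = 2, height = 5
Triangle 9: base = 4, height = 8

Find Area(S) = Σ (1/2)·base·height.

(1/2)×3×3 + (1/2)×4×4 + (1/2)×8×6 + (1/2)×6×4 + (1/2)×4×3 + (1/2)×3×2 + (1/2)×5×8 + (1/2)×2×5 + (1/2)×4×8 = 98.5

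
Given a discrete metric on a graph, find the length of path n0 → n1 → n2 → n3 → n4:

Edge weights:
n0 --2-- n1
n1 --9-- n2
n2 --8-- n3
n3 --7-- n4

Arc length = 2 + 9 + 8 + 7 = 26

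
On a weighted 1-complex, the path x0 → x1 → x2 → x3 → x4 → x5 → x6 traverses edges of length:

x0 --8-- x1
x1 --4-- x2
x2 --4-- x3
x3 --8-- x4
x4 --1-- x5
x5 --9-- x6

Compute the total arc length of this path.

Arc length = 8 + 4 + 4 + 8 + 1 + 9 = 34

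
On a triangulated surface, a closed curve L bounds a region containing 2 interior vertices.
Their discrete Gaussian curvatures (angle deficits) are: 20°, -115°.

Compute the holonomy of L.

Holonomy = total enclosed curvature = 20° + (-115°) = -95°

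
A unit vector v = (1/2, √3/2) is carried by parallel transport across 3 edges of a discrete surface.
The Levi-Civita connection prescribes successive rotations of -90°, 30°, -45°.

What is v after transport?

Total rotation: (-90°) + 30° + (-45°) = -105°. Final vector: (0.7071, -0.7071)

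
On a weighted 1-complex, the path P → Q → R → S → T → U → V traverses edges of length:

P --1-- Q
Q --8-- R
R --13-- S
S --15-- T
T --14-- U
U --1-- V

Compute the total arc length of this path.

Arc length = 1 + 8 + 13 + 15 + 14 + 1 = 52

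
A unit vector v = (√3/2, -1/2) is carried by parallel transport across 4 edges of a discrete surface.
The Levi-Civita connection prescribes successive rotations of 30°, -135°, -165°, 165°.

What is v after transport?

Total rotation: 30° + (-135°) + (-165°) + 165° = -105°. Final vector: (-0.7071, -0.7071)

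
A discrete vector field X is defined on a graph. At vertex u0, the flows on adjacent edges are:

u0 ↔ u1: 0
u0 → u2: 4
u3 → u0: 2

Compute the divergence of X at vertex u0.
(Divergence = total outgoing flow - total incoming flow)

Divergence = sum of outgoing flows = 0 + 4 + (-2) = 2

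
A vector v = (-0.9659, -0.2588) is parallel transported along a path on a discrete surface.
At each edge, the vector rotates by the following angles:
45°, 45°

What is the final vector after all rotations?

Total rotation: 45° + 45° = 90°. Final vector: (0.2588, -0.9659)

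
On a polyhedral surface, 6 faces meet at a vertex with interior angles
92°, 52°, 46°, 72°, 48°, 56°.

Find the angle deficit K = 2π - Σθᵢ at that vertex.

Sum of angles = 366°. K = 360° - 366° = -6° = -π/30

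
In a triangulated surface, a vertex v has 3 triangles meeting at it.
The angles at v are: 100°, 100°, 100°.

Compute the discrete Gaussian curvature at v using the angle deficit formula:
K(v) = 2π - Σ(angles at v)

Sum of angles = 300°. K = 360° - 300° = 60° = π/3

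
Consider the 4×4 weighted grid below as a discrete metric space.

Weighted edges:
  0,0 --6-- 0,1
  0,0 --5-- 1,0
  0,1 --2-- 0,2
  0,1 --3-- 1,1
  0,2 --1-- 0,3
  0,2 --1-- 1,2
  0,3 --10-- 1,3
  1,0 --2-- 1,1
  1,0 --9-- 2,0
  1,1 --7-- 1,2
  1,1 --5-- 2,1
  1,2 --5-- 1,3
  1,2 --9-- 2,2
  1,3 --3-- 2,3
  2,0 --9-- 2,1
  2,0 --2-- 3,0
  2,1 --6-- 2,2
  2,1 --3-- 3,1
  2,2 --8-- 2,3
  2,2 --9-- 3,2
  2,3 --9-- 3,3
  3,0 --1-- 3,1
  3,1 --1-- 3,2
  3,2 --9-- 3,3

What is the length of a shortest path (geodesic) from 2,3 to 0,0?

Shortest path: 2,3 → 1,3 → 1,2 → 0,2 → 0,1 → 0,0, total weight = 17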